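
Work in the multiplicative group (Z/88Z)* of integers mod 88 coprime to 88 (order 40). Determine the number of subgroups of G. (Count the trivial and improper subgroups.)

32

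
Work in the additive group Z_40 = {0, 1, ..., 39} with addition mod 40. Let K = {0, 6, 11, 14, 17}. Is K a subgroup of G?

17 ∈ K but its inverse 23 ∉ K, so K is not a subgroup.

No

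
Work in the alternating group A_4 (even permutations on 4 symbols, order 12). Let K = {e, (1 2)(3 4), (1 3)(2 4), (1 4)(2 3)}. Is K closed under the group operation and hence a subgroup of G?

|K| = 4 divides |G| = 12, consistent with Lagrange.
K contains the identity, every element's inverse is in K, and K is closed under ∘: it is a subgroup.

Yes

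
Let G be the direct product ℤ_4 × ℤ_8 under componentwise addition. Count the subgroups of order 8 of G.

|G| = 32 and 8 | 32, so subgroups of order 8 are possible by Lagrange.
The subgroups of order 8 are: {(0,0), (0,1), (0,2), (0,3), (0,4), (0,5), (0,6), (0,7)}; {(0,0), (0,2), (0,4), (0,6), (2,0), (2,2), (2,4), (2,6)}; {(0,0), (0,2), (0,4), (0,6), (2,1), (2,3), (2,5), (2,7)}; {(0,0), (0,4), (1,0), (1,4), (2,0), (2,4), (3,0), (3,4)}; … (7 in all).
So G has 7 subgroups of order 8.

7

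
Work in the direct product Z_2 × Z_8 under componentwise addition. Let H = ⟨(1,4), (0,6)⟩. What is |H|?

8

|⟨(1,4)⟩| = 2 and |⟨(0,6)⟩| = 4, so |H| is a multiple of lcm(2, 4) = 4 and divides |G| = 16.
Closing under the operation: H = {(0,0), (0,2), (0,4), (0,6), (1,0), (1,2), (1,4), (1,6)}, so |H| = 8.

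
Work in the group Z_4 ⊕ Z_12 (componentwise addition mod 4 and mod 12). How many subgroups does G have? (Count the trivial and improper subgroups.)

|G| = 48, so by Lagrange every subgroup order divides 48. Divisors: 1, 2, 3, 4, 6, 8, 12, 16, 24, 48.
Subgroups by order — order 1: 1; order 2: 3; order 3: 1; order 4: 7; order 6: 3; order 8: 3; order 12: 7; order 16: 1; order 24: 3; order 48: 1.
Total: 1 + 3 + 1 + 7 + 3 + 3 + 7 + 1 + 3 + 1 = 30.

30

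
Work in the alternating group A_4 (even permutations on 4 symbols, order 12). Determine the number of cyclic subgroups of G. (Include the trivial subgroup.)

8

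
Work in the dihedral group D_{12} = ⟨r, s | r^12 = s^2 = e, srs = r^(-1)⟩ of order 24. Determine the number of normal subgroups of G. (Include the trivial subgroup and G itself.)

G has 34 subgroups. Checking conjugation-invariance by order — order 1: 1/1 normal; order 2: 1/13 normal; order 3: 1/1 normal; order 4: 1/7 normal; order 6: 1/5 normal; order 8: 0/3 normal; order 12: 3/3 normal; order 24: 1/1 normal.
Total normal subgroups: 9.

9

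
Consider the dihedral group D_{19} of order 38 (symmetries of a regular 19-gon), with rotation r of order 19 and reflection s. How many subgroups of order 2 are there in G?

19

|G| = 38 and 2 | 38, so subgroups of order 2 are possible by Lagrange.
The subgroups of order 2 are: {e, r^10s}; {e, r^11s}; {e, r^12s}; {e, r^13s}; … (19 in all).
So G has 19 subgroups of order 2.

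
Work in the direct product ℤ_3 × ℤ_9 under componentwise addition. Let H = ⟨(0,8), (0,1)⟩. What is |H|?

9

|⟨(0,8)⟩| = 9 and |⟨(0,1)⟩| = 9, so |H| is a multiple of lcm(9, 9) = 9 and divides |G| = 27.
Closing under the operation: H = {(0,0), (0,1), (0,2), (0,3), (0,4), (0,5), (0,6), (0,7), (0,8)}, so |H| = 9.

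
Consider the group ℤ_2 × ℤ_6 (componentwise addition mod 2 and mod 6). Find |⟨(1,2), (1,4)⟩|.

|⟨(1,2)⟩| = 6 and |⟨(1,4)⟩| = 6, so |H| is a multiple of lcm(6, 6) = 6 and divides |G| = 12.
Closing under the operation: H = {(0,0), (0,2), (0,4), (1,0), (1,2), (1,4)}, so |H| = 6.

6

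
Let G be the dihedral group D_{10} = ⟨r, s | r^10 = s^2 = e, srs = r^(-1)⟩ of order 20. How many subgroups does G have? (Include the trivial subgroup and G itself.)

|G| = 20, so by Lagrange every subgroup order divides 20. Divisors: 1, 2, 4, 5, 10, 20.
Subgroups by order — order 1: 1; order 2: 11; order 4: 5; order 5: 1; order 10: 3; order 20: 1.
Total: 1 + 11 + 5 + 1 + 3 + 1 = 22.

22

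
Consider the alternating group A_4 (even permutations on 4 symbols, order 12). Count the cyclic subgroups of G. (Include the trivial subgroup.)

A cyclic subgroup of order d is generated by each of its φ(d) elements of order d, so the cyclic subgroups of order d number (#elements of order d)/φ(d).
Cyclic subgroups by order — order 1: 1; order 2: 3; order 3: 4.
Total: 8.

8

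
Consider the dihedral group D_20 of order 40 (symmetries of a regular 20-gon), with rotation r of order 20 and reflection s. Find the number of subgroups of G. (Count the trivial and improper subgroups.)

|G| = 40, so by Lagrange every subgroup order divides 40. Divisors: 1, 2, 4, 5, 8, 10, 20, 40.
Subgroups by order — order 1: 1; order 2: 21; order 4: 11; order 5: 1; order 8: 5; order 10: 5; order 20: 3; order 40: 1.
Total: 1 + 21 + 11 + 1 + 5 + 5 + 3 + 1 = 48.

48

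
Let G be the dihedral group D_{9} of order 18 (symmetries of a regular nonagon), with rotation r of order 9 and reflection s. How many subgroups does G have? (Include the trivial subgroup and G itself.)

16

|G| = 18, so by Lagrange every subgroup order divides 18. Divisors: 1, 2, 3, 6, 9, 18.
Subgroups by order — order 1: 1; order 2: 9; order 3: 1; order 6: 3; order 9: 1; order 18: 1.
Total: 1 + 9 + 1 + 3 + 1 + 1 = 16.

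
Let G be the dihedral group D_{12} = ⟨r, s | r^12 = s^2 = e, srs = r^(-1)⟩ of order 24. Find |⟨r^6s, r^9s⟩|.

8

|⟨r^6s⟩| = 2 and |⟨r^9s⟩| = 2, so |H| is a multiple of lcm(2, 2) = 2 and divides |G| = 24.
Closing under the operation: H = {e, r^3, r^6, r^9, s, r^3s, r^6s, r^9s}, so |H| = 8.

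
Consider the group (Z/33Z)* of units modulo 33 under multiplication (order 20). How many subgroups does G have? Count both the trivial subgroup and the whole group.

10

|G| = 20, so by Lagrange every subgroup order divides 20. Divisors: 1, 2, 4, 5, 10, 20.
Subgroups by order — order 1: 1; order 2: 3; order 4: 1; order 5: 1; order 10: 3; order 20: 1.
Total: 1 + 3 + 1 + 1 + 3 + 1 = 10.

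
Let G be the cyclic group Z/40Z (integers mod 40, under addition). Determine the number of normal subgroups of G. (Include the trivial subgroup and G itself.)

G is abelian, so every subgroup is normal.
G has 8 subgroups in total, hence 8 normal subgroups.

8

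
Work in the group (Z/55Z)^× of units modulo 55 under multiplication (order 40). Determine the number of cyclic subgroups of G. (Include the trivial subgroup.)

12

Each element a generates a cyclic subgroup ⟨a⟩; distinct elements may generate the same one (a cyclic group of order d has φ(d) generators).
Cyclic subgroups by order — order 1: 1; order 2: 3; order 4: 2; order 5: 1; order 10: 3; order 20: 2.
Total: 12.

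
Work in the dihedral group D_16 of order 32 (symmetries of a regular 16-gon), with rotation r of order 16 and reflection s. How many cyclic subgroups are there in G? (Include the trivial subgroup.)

A cyclic subgroup of order d is generated by each of its φ(d) elements of order d, so the cyclic subgroups of order d number (#elements of order d)/φ(d).
Cyclic subgroups by order — order 1: 1; order 2: 17; order 4: 1; order 8: 1; order 16: 1.
Total: 21.

21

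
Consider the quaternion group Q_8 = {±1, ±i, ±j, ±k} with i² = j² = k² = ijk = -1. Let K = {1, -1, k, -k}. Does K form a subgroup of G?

Yes

|K| = 4 divides |G| = 8, consistent with Lagrange.
K contains the identity, every element's inverse is in K, and K is closed under ·: it is a subgroup.
In fact K = ⟨-k⟩.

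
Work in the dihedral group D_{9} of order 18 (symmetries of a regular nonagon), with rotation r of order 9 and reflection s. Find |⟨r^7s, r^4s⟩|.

|⟨r^7s⟩| = 2 and |⟨r^4s⟩| = 2, so |H| is a multiple of lcm(2, 2) = 2 and divides |G| = 18.
Closing under the operation: H = {e, r^3, r^6, rs, r^4s, r^7s}, so |H| = 6.

6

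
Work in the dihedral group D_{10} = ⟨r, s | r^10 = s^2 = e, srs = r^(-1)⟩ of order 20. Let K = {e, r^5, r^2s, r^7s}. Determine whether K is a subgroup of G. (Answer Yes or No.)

|K| = 4 divides |G| = 20, consistent with Lagrange.
K contains the identity, every element's inverse is in K, and K is closed under ·: it is a subgroup.

Yes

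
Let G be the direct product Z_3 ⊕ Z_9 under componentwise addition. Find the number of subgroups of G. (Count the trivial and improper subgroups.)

10

|G| = 27, so by Lagrange every subgroup order divides 27. Divisors: 1, 3, 9, 27.
Subgroups by order — order 1: 1; order 3: 4; order 9: 4; order 27: 1.
Total: 1 + 4 + 4 + 1 = 10.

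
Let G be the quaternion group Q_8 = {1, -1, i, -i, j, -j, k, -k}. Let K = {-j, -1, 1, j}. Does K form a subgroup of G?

Yes

|K| = 4 divides |G| = 8, consistent with Lagrange.
K contains the identity, every element's inverse is in K, and K is closed under ·: it is a subgroup.
In fact K = ⟨j⟩.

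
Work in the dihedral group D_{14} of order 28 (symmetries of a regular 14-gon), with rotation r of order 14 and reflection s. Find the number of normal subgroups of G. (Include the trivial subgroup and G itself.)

7

G has 28 subgroups. Checking conjugation-invariance by order — order 1: 1/1 normal; order 2: 1/15 normal; order 4: 0/7 normal; order 7: 1/1 normal; order 14: 3/3 normal; order 28: 1/1 normal.
Total normal subgroups: 7.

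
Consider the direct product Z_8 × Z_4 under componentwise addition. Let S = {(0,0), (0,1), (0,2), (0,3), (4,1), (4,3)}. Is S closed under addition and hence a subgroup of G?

No

|S| = 6 does not divide |G| = 32, so by Lagrange S is not a subgroup.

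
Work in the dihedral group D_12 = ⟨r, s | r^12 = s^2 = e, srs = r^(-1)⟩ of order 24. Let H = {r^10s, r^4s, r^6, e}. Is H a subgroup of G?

|H| = 4 divides |G| = 24, consistent with Lagrange.
H contains the identity, every element's inverse is in H, and H is closed under ·: it is a subgroup.

Yes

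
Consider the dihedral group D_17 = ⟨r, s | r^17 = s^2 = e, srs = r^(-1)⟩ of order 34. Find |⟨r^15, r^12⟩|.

|⟨r^15⟩| = 17 and |⟨r^12⟩| = 17, so |H| is a multiple of lcm(17, 17) = 17 and divides |G| = 34.
Closing under the operation: H = {e, r, r^2, r^3, r^4, r^5, r^6, r^7, r^8, r^9, r^10, r^11, r^12, r^13, r^14, r^15, r^16}, so |H| = 17.

17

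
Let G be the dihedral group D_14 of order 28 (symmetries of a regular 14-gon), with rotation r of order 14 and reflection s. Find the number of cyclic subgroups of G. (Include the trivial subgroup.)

18

A cyclic subgroup of order d is generated by each of its φ(d) elements of order d, so the cyclic subgroups of order d number (#elements of order d)/φ(d).
Cyclic subgroups by order — order 1: 1; order 2: 15; order 7: 1; order 14: 1.
Total: 18.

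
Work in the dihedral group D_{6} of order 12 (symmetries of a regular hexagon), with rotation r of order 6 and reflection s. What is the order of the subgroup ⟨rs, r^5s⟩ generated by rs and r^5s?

6

|⟨rs⟩| = 2 and |⟨r^5s⟩| = 2, so |H| is a multiple of lcm(2, 2) = 2 and divides |G| = 12.
Closing under the operation: H = {e, r^2, r^4, rs, r^3s, r^5s}, so |H| = 6.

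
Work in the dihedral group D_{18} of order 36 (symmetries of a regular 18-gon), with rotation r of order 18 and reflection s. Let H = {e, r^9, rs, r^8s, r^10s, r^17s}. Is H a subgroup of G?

Closure fails: r^17s · rs = r^16 ∉ H. So H is not a subgroup.

No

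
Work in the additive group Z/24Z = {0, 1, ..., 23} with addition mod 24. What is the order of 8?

3

In Z/24Z, the order of an element a is n/gcd(a, n).
gcd(8, 24) = 8, so |⟨8⟩| = 24/8 = 3.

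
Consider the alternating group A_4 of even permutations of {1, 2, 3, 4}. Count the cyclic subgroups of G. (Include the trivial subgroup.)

8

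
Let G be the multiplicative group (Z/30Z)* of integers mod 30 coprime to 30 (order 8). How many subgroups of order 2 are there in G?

3

|G| = 8 and 2 | 8, so subgroups of order 2 are possible by Lagrange.
The subgroups of order 2 are: {1, 11}; {1, 19}; {1, 29}.
So G has 3 subgroups of order 2.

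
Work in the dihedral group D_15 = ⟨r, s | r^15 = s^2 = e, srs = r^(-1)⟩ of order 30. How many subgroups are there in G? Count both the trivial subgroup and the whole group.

|G| = 30, so by Lagrange every subgroup order divides 30. Divisors: 1, 2, 3, 5, 6, 10, 15, 30.
Subgroups by order — order 1: 1; order 2: 15; order 3: 1; order 5: 1; order 6: 5; order 10: 3; order 15: 1; order 30: 1.
Total: 1 + 15 + 1 + 1 + 5 + 3 + 1 + 1 = 28.

28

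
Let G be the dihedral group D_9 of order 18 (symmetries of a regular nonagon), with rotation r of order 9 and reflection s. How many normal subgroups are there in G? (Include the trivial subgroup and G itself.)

G has 16 subgroups. Checking conjugation-invariance by order — order 1: 1/1 normal; order 2: 0/9 normal; order 3: 1/1 normal; order 6: 0/3 normal; order 9: 1/1 normal; order 18: 1/1 normal.
Total normal subgroups: 4.

4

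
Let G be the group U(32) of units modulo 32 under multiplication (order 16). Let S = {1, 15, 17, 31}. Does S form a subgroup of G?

Yes

|S| = 4 divides |G| = 16, consistent with Lagrange.
S contains the identity, every element's inverse is in S, and S is closed under ·: it is a subgroup.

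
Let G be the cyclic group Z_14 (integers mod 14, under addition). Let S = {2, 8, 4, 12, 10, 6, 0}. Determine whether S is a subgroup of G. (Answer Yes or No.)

|S| = 7 divides |G| = 14, consistent with Lagrange.
S contains the identity, every element's inverse is in S, and S is closed under +: it is a subgroup.
In fact S = ⟨2⟩.

Yes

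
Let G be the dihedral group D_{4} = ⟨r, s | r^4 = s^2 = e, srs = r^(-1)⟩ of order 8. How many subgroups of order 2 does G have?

|G| = 8 and 2 | 8, so subgroups of order 2 are possible by Lagrange.
The subgroups of order 2 are: {e, r^2}; {e, r^2s}; {e, r^3s}; {e, rs}; … (5 in all).
So G has 5 subgroups of order 2.

5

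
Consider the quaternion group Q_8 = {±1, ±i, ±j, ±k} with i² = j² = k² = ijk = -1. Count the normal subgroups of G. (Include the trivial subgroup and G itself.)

6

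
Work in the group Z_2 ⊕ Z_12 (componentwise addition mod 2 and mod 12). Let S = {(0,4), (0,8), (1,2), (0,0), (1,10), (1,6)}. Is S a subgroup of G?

Yes

|S| = 6 divides |G| = 24, consistent with Lagrange.
S contains the identity, every element's inverse is in S, and S is closed under +: it is a subgroup.
In fact S = ⟨(1,2)⟩.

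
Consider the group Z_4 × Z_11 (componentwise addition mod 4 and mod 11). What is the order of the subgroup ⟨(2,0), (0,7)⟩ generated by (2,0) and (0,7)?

22

|⟨(2,0)⟩| = 2 and |⟨(0,7)⟩| = 11, so |H| is a multiple of lcm(2, 11) = 22 and divides |G| = 44.
Closing under the operation: H = {(0,0), (0,1), (0,2), (0,3), (0,4), (0,5), (0,6), (0,7), (0,8), (0,9), (0,10), (2,0), (2,1), (2,2), (2,3), (2,4), (2,5), (2,6), (2,7), (2,8), (2,9), (2,10)}, so |H| = 22.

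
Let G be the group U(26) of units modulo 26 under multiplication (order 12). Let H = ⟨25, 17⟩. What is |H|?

6

|⟨25⟩| = 2 and |⟨17⟩| = 6, so |H| is a multiple of lcm(2, 6) = 6 and divides |G| = 12.
Closing under the operation: H = {1, 3, 9, 17, 23, 25}, so |H| = 6.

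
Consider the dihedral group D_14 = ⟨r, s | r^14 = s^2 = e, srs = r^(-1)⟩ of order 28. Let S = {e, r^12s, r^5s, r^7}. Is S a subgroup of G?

|S| = 4 divides |G| = 28, consistent with Lagrange.
S contains the identity, every element's inverse is in S, and S is closed under ·: it is a subgroup.

Yes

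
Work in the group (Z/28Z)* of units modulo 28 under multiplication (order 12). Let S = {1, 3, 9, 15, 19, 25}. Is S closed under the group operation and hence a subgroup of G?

Closure fails: 3 · 9 = 27 ∉ S. So S is not a subgroup.

No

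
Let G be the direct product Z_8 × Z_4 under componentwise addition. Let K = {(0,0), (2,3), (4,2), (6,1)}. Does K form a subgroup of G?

|K| = 4 divides |G| = 32, consistent with Lagrange.
K contains the identity, every element's inverse is in K, and K is closed under +: it is a subgroup.
In fact K = ⟨(2,3)⟩.

Yes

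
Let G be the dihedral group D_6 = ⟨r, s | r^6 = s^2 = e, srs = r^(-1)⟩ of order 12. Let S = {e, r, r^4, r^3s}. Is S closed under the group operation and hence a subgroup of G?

No

r ∈ S but its inverse r^5 ∉ S, so S is not a subgroup.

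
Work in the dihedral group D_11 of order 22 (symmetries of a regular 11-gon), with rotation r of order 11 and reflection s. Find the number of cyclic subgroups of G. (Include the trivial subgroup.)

13

Group the elements of G by the cyclic subgroup they generate; each cyclic subgroup of order d accounts for φ(d) elements.
Cyclic subgroups by order — order 1: 1; order 2: 11; order 11: 1.
Total: 13.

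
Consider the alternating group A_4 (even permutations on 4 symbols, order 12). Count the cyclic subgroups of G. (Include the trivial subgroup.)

8

Group the elements of G by the cyclic subgroup they generate; each cyclic subgroup of order d accounts for φ(d) elements.
Cyclic subgroups by order — order 1: 1; order 2: 3; order 3: 4.
Total: 8.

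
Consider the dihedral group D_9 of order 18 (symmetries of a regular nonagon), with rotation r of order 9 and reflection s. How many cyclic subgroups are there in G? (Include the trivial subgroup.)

12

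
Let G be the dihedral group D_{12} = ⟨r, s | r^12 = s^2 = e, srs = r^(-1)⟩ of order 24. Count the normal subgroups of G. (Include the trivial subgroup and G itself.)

9

G has 34 subgroups. Checking conjugation-invariance by order — order 1: 1/1 normal; order 2: 1/13 normal; order 3: 1/1 normal; order 4: 1/7 normal; order 6: 1/5 normal; order 8: 0/3 normal; order 12: 3/3 normal; order 24: 1/1 normal.
Total normal subgroups: 9.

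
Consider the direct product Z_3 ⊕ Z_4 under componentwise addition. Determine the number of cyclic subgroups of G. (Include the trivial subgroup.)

Group the elements of G by the cyclic subgroup they generate; each cyclic subgroup of order d accounts for φ(d) elements.
Cyclic subgroups by order — order 1: 1; order 2: 1; order 3: 1; order 4: 1; order 6: 1; order 12: 1.
Total: 6.

6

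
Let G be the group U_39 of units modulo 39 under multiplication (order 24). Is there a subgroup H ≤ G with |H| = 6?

Yes

6 | 24. A subgroup of order 6 is {1, 4, 10, 16, 22, 25}.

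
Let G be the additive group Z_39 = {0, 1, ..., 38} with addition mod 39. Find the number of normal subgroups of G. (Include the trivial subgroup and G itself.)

G is abelian, so every subgroup is normal.
G has 4 subgroups in total, hence 4 normal subgroups.

4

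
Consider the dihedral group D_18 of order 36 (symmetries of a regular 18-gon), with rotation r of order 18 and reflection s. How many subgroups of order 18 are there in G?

|G| = 36 and 18 | 36, so subgroups of order 18 are possible by Lagrange.
The subgroups of order 18 are: {e, r, r^2, r^3, r^4, r^5, r^6, r^7, r^8, r^9, r^10, r^11, r^12, r^13, r^14, r^15, r^16, r^17}; {e, r^2, r^4, r^6, r^8, r^10, r^12, r^14, r^16, s, r^2s, r^4s, r^6s, r^8s, r^10s, r^12s, r^14s, r^16s}; {e, r^2, r^4, r^6, r^8, r^10, r^12, r^14, r^16, rs, r^3s, r^5s, r^7s, r^9s, r^11s, r^13s, r^15s, r^17s}.
So G has 3 subgroups of order 18.

3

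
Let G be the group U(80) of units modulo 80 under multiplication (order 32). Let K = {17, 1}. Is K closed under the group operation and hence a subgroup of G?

17 ∈ K but its inverse 33 ∉ K, so K is not a subgroup.

No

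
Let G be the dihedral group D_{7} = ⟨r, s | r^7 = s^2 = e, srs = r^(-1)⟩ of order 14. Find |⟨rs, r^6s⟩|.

14

|⟨rs⟩| = 2 and |⟨r^6s⟩| = 2, so |H| is a multiple of lcm(2, 2) = 2 and divides |G| = 14.
Closing {rs, r^6s} under the group operation gives all of G, so |H| = 14.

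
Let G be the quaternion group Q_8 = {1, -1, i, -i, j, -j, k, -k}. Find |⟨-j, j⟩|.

|⟨-j⟩| = 4 and |⟨j⟩| = 4, so |H| is a multiple of lcm(4, 4) = 4 and divides |G| = 8.
Closing under the operation: H = {1, -1, j, -j}, so |H| = 4.

4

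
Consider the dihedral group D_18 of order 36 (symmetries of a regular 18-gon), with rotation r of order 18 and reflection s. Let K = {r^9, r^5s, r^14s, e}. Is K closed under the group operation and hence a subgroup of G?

|K| = 4 divides |G| = 36, consistent with Lagrange.
K contains the identity, every element's inverse is in K, and K is closed under ·: it is a subgroup.

Yes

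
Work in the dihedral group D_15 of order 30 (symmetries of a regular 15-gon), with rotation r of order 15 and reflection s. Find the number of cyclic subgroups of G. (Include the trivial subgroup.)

Group the elements of G by the cyclic subgroup they generate; each cyclic subgroup of order d accounts for φ(d) elements.
Cyclic subgroups by order — order 1: 1; order 2: 15; order 3: 1; order 5: 1; order 15: 1.
Total: 19.

19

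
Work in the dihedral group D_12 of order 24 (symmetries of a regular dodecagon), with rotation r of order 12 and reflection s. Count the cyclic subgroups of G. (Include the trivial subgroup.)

Each element a generates a cyclic subgroup ⟨a⟩; distinct elements may generate the same one (a cyclic group of order d has φ(d) generators).
Cyclic subgroups by order — order 1: 1; order 2: 13; order 3: 1; order 4: 1; order 6: 1; order 12: 1.
Total: 18.

18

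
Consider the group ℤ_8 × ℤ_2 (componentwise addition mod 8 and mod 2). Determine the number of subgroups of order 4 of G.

|G| = 16 and 4 | 16, so subgroups of order 4 are possible by Lagrange.
The subgroups of order 4 are: {(0,0), (0,1), (4,0), (4,1)}; {(0,0), (2,0), (4,0), (6,0)}; {(0,0), (2,1), (4,0), (6,1)}.
So G has 3 subgroups of order 4.

3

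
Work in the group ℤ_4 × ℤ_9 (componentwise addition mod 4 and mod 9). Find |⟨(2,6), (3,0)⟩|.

|⟨(2,6)⟩| = 6 and |⟨(3,0)⟩| = 4, so |H| is a multiple of lcm(6, 4) = 12 and divides |G| = 36.
Closing under the operation: H = {(0,0), (0,3), (0,6), (1,0), (1,3), (1,6), (2,0), (2,3), (2,6), (3,0), (3,3), (3,6)}, so |H| = 12.

12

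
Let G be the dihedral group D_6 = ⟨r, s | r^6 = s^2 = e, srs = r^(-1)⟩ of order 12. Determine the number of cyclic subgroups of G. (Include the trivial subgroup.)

10

A cyclic subgroup of order d is generated by each of its φ(d) elements of order d, so the cyclic subgroups of order d number (#elements of order d)/φ(d).
Cyclic subgroups by order — order 1: 1; order 2: 7; order 3: 1; order 6: 1.
Total: 10.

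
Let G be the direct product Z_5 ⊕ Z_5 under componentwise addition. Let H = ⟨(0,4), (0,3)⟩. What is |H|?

5

|⟨(0,4)⟩| = 5 and |⟨(0,3)⟩| = 5, so |H| is a multiple of lcm(5, 5) = 5 and divides |G| = 25.
Closing under the operation: H = {(0,0), (0,1), (0,2), (0,3), (0,4)}, so |H| = 5.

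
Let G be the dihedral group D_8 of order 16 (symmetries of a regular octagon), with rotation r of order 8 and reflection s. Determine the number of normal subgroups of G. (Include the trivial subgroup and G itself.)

G has 19 subgroups. Checking conjugation-invariance by order — order 1: 1/1 normal; order 2: 1/9 normal; order 4: 1/5 normal; order 8: 3/3 normal; order 16: 1/1 normal.
Total normal subgroups: 7.

7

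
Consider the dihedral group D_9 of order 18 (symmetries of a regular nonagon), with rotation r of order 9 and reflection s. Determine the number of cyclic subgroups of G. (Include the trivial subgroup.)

12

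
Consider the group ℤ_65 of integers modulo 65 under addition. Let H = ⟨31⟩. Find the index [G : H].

|⟨31⟩| = 65 and |G| = 65.
By Lagrange, [G : H] = |G|/|H| = 65/65 = 1.

1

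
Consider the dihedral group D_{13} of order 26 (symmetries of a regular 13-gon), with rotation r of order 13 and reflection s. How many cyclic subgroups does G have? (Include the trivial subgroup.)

15

A cyclic subgroup of order d is generated by each of its φ(d) elements of order d, so the cyclic subgroups of order d number (#elements of order d)/φ(d).
Cyclic subgroups by order — order 1: 1; order 2: 13; order 13: 1.
Total: 15.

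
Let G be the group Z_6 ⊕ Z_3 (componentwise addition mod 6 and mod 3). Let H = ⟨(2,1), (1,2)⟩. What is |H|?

6

|⟨(2,1)⟩| = 3 and |⟨(1,2)⟩| = 6, so |H| is a multiple of lcm(3, 6) = 6 and divides |G| = 18.
Closing under the operation: H = {(0,0), (1,2), (2,1), (3,0), (4,2), (5,1)}, so |H| = 6.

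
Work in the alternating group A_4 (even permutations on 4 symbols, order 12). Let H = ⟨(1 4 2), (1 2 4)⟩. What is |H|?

3

|⟨(1 4 2)⟩| = 3 and |⟨(1 2 4)⟩| = 3, so |H| is a multiple of lcm(3, 3) = 3 and divides |G| = 12.
Closing under the operation: H = {e, (1 2 4), (1 4 2)}, so |H| = 3.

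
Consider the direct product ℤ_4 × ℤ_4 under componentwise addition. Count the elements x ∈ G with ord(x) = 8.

An element (a,b) has order lcm(ord(a), ord(b)); count pairs with lcm equal to 8.
Enumerating gives 0 such elements.

0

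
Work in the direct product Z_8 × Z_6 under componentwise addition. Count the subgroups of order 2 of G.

3

|G| = 48 and 2 | 48, so subgroups of order 2 are possible by Lagrange.
The subgroups of order 2 are: {(0,0), (0,3)}; {(0,0), (4,0)}; {(0,0), (4,3)}.
So G has 3 subgroups of order 2.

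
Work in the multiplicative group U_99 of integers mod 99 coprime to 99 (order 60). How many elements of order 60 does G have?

0

No element of G has order 60 (even though 60 | 60).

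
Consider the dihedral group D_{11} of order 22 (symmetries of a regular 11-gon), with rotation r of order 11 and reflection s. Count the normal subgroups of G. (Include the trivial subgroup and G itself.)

G has 14 subgroups. Checking conjugation-invariance by order — order 1: 1/1 normal; order 2: 0/11 normal; order 11: 1/1 normal; order 22: 1/1 normal.
Total normal subgroups: 3.

3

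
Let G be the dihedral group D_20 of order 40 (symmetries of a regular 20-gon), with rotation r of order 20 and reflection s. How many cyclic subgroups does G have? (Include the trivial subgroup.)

A cyclic subgroup of order d is generated by each of its φ(d) elements of order d, so the cyclic subgroups of order d number (#elements of order d)/φ(d).
Cyclic subgroups by order — order 1: 1; order 2: 21; order 4: 1; order 5: 1; order 10: 1; order 20: 1.
Total: 26.

26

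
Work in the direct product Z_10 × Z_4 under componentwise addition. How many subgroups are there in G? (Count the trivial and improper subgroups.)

16

|G| = 40, so by Lagrange every subgroup order divides 40. Divisors: 1, 2, 4, 5, 8, 10, 20, 40.
Subgroups by order — order 1: 1; order 2: 3; order 4: 3; order 5: 1; order 8: 1; order 10: 3; order 20: 3; order 40: 1.
Total: 1 + 3 + 3 + 1 + 1 + 3 + 3 + 1 = 16.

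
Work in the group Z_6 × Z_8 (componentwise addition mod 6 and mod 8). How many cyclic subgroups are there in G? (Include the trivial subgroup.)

16

Each element a generates a cyclic subgroup ⟨a⟩; distinct elements may generate the same one (a cyclic group of order d has φ(d) generators).
Cyclic subgroups by order — order 1: 1; order 2: 3; order 3: 1; order 4: 2; order 6: 3; order 8: 2; order 12: 2; order 24: 2.
Total: 16.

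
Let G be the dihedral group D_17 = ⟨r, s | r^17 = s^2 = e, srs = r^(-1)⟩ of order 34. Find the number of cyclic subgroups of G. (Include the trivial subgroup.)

19

Group the elements of G by the cyclic subgroup they generate; each cyclic subgroup of order d accounts for φ(d) elements.
Cyclic subgroups by order — order 1: 1; order 2: 17; order 17: 1.
Total: 19.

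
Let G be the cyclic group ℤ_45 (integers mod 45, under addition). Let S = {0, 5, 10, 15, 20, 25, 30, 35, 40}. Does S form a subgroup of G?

Yes

|S| = 9 divides |G| = 45, consistent with Lagrange.
S contains the identity, every element's inverse is in S, and S is closed under +: it is a subgroup.
In fact S = ⟨35⟩.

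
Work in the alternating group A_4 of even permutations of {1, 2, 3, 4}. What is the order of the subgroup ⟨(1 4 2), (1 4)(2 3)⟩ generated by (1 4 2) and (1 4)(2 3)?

12

|⟨(1 4 2)⟩| = 3 and |⟨(1 4)(2 3)⟩| = 2, so |H| is a multiple of lcm(3, 2) = 6 and divides |G| = 12.
Closing {(1 4 2), (1 4)(2 3)} under the group operation gives all of G, so |H| = 12.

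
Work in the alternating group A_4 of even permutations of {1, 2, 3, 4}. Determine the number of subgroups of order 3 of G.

4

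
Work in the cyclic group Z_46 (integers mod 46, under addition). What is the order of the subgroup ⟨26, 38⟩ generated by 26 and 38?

|⟨26⟩| = 23 and |⟨38⟩| = 23, so |H| is a multiple of lcm(23, 23) = 23 and divides |G| = 46.
Closing under the operation: H = {0, 2, 4, 6, 8, 10, 12, 14, 16, 18, 20, 22, 24, 26, 28, 30, 32, 34, 36, 38, 40, 42, 44}, so |H| = 23.

23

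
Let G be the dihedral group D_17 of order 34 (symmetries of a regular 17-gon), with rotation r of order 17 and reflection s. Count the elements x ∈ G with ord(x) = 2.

Enumerating element orders in G gives 17 elements of order 2.

17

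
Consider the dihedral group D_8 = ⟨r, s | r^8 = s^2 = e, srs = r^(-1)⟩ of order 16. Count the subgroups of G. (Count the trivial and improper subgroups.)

19

|G| = 16, so by Lagrange every subgroup order divides 16. Divisors: 1, 2, 4, 8, 16.
Subgroups by order — order 1: 1; order 2: 9; order 4: 5; order 8: 3; order 16: 1.
Total: 1 + 9 + 5 + 3 + 1 = 19.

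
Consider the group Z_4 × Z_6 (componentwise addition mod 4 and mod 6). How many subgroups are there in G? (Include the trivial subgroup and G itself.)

|G| = 24, so by Lagrange every subgroup order divides 24. Divisors: 1, 2, 3, 4, 6, 8, 12, 24.
Subgroups by order — order 1: 1; order 2: 3; order 3: 1; order 4: 3; order 6: 3; order 8: 1; order 12: 3; order 24: 1.
Total: 1 + 3 + 1 + 3 + 3 + 1 + 3 + 1 = 16.

16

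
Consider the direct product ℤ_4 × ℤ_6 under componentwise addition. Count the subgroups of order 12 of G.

3

|G| = 24 and 12 | 24, so subgroups of order 12 are possible by Lagrange.
The subgroups of order 12 are: {(0,0), (0,1), (0,2), (0,3), (0,4), (0,5), (2,0), (2,1), (2,2), (2,3), (2,4), (2,5)}; {(0,0), (0,2), (0,4), (1,0), (1,2), (1,4), (2,0), (2,2), (2,4), (3,0), (3,2), (3,4)}; {(0,0), (0,2), (0,4), (1,1), (1,3), (1,5), (2,0), (2,2), (2,4), (3,1), (3,3), (3,5)}.
So G has 3 subgroups of order 12.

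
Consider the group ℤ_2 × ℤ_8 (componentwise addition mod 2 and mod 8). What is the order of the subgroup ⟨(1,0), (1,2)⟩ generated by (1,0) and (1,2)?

|⟨(1,0)⟩| = 2 and |⟨(1,2)⟩| = 4, so |H| is a multiple of lcm(2, 4) = 4 and divides |G| = 16.
Closing under the operation: H = {(0,0), (0,2), (0,4), (0,6), (1,0), (1,2), (1,4), (1,6)}, so |H| = 8.

8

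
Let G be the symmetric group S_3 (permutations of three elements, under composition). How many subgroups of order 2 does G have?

3

|G| = 6 and 2 | 6, so subgroups of order 2 are possible by Lagrange.
The subgroups of order 2 are: {e, (1 2)}; {e, (1 3)}; {e, (2 3)}.
So G has 3 subgroups of order 2.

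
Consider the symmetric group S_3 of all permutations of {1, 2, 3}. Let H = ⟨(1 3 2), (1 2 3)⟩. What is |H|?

3

|⟨(1 3 2)⟩| = 3 and |⟨(1 2 3)⟩| = 3, so |H| is a multiple of lcm(3, 3) = 3 and divides |G| = 6.
Closing under the operation: H = {e, (1 2 3), (1 3 2)}, so |H| = 3.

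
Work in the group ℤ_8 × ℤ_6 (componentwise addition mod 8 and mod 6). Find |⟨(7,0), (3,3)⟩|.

|⟨(7,0)⟩| = 8 and |⟨(3,3)⟩| = 8, so |H| is a multiple of lcm(8, 8) = 8 and divides |G| = 48.
Closing under the operation: H = {(0,0), (0,3), (1,0), (1,3), (2,0), (2,3), (3,0), (3,3), (4,0), (4,3), (5,0), (5,3), (6,0), (6,3), (7,0), (7,3)}, so |H| = 16.

16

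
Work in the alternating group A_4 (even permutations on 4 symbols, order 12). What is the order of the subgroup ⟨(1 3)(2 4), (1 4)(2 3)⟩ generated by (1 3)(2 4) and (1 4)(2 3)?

|⟨(1 3)(2 4)⟩| = 2 and |⟨(1 4)(2 3)⟩| = 2, so |H| is a multiple of lcm(2, 2) = 2 and divides |G| = 12.
Closing under the operation: H = {e, (1 2)(3 4), (1 3)(2 4), (1 4)(2 3)}, so |H| = 4.

4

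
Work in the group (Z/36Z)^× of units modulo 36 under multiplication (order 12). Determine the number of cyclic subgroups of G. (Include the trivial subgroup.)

Group the elements of G by the cyclic subgroup they generate; each cyclic subgroup of order d accounts for φ(d) elements.
Cyclic subgroups by order — order 1: 1; order 2: 3; order 3: 1; order 6: 3.
Total: 8.

8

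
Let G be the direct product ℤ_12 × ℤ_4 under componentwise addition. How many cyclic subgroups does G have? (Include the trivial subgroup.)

Each element a generates a cyclic subgroup ⟨a⟩; distinct elements may generate the same one (a cyclic group of order d has φ(d) generators).
Cyclic subgroups by order — order 1: 1; order 2: 3; order 3: 1; order 4: 6; order 6: 3; order 12: 6.
Total: 20.

20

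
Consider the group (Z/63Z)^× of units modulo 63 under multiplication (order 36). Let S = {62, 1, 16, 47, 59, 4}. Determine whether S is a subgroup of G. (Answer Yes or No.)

Yes

|S| = 6 divides |G| = 36, consistent with Lagrange.
S contains the identity, every element's inverse is in S, and S is closed under ·: it is a subgroup.
In fact S = ⟨59⟩.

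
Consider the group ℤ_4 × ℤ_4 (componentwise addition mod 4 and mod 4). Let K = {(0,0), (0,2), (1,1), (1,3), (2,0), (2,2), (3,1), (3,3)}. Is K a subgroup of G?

|K| = 8 divides |G| = 16, consistent with Lagrange.
K contains the identity, every element's inverse is in K, and K is closed under +: it is a subgroup.

Yes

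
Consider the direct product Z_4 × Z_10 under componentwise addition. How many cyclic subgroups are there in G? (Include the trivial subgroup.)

12

Group the elements of G by the cyclic subgroup they generate; each cyclic subgroup of order d accounts for φ(d) elements.
Cyclic subgroups by order — order 1: 1; order 2: 3; order 4: 2; order 5: 1; order 10: 3; order 20: 2.
Total: 12.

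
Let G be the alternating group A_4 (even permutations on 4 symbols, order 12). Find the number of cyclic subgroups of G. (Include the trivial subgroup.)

8

Each element a generates a cyclic subgroup ⟨a⟩; distinct elements may generate the same one (a cyclic group of order d has φ(d) generators).
Cyclic subgroups by order — order 1: 1; order 2: 3; order 3: 4.
Total: 8.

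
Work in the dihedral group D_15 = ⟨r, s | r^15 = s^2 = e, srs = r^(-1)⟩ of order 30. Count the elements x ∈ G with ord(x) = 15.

8

The elements of order 15 are: r, r^2, r^4, r^7, r^8, r^11, r^13, r^14.
That's 8.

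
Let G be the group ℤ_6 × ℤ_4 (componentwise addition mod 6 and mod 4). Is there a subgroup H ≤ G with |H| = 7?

7 does not divide |G| = 24, so by Lagrange no subgroup of order 7 exists.

No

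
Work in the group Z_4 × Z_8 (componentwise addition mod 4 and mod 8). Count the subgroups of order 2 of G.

|G| = 32 and 2 | 32, so subgroups of order 2 are possible by Lagrange.
The subgroups of order 2 are: {(0,0), (0,4)}; {(0,0), (2,0)}; {(0,0), (2,4)}.
So G has 3 subgroups of order 2.

3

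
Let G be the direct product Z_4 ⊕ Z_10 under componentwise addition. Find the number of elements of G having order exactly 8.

0

An element (a,b) has order lcm(ord(a), ord(b)); count pairs with lcm equal to 8.
Enumerating gives 0 such elements.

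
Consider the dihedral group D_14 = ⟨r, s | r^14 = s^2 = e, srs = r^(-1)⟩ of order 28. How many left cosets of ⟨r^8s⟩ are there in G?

14

|⟨r^8s⟩| = 2 and |G| = 28.
By Lagrange, [G : H] = |G|/|H| = 28/2 = 14.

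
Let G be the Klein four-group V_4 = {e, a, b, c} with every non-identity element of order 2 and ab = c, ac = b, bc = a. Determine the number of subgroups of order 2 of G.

|G| = 4 and 2 | 4, so subgroups of order 2 are possible by Lagrange.
The subgroups of order 2 are: {e, a}; {e, b}; {e, c}.
So G has 3 subgroups of order 2.

3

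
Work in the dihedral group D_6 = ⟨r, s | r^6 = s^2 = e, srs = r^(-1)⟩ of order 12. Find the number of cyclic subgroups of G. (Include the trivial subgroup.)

10

Group the elements of G by the cyclic subgroup they generate; each cyclic subgroup of order d accounts for φ(d) elements.
Cyclic subgroups by order — order 1: 1; order 2: 7; order 3: 1; order 6: 1.
Total: 10.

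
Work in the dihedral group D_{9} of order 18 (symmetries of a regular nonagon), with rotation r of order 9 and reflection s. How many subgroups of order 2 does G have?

9

|G| = 18 and 2 | 18, so subgroups of order 2 are possible by Lagrange.
The subgroups of order 2 are: {e, r^2s}; {e, r^3s}; {e, r^4s}; {e, r^5s}; … (9 in all).
So G has 9 subgroups of order 2.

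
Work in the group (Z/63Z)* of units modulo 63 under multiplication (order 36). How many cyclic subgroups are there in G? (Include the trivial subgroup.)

20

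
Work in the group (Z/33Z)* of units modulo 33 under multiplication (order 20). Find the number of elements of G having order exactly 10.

12

Enumerating element orders in G gives 12 elements of order 10.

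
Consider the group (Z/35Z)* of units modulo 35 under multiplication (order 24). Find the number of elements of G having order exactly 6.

The elements of order 6 are: 4, 9, 19, 24, 26, 31.
That's 6.

6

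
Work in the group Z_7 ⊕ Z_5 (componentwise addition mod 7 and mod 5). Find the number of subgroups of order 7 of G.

1

|G| = 35 and 7 | 35, so subgroups of order 7 are possible by Lagrange.
The subgroups of order 7 are: {(0,0), (1,0), (2,0), (3,0), (4,0), (5,0), (6,0)}.
So G has 1 subgroup of order 7.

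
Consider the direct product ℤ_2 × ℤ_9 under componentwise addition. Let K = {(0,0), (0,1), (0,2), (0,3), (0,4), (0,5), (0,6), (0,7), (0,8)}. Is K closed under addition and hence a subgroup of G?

Yes

|K| = 9 divides |G| = 18, consistent with Lagrange.
K contains the identity, every element's inverse is in K, and K is closed under +: it is a subgroup.
In fact K = ⟨(0,1)⟩.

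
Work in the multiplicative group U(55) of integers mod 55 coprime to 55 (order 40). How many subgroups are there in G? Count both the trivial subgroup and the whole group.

|G| = 40, so by Lagrange every subgroup order divides 40. Divisors: 1, 2, 4, 5, 8, 10, 20, 40.
Subgroups by order — order 1: 1; order 2: 3; order 4: 3; order 5: 1; order 8: 1; order 10: 3; order 20: 3; order 40: 1.
Total: 1 + 3 + 3 + 1 + 1 + 3 + 3 + 1 = 16.

16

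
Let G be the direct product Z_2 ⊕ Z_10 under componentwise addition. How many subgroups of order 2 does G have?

|G| = 20 and 2 | 20, so subgroups of order 2 are possible by Lagrange.
The subgroups of order 2 are: {(0,0), (0,5)}; {(0,0), (1,0)}; {(0,0), (1,5)}.
So G has 3 subgroups of order 2.

3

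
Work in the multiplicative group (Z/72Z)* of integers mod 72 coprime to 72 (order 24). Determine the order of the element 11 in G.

6

Compute successive powers of 11 mod 72: 11, 49, 35, 25, 59, 1; 11^6 ≡ 1 (mod 72).
So |⟨11⟩| = 6.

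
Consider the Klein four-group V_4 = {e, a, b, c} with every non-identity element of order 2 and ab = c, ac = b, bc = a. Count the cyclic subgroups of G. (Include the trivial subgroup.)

Each element a generates a cyclic subgroup ⟨a⟩; distinct elements may generate the same one (a cyclic group of order d has φ(d) generators).
Cyclic subgroups by order — order 1: 1; order 2: 3.
Total: 4.

4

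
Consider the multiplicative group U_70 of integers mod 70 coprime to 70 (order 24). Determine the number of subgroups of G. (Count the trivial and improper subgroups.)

|G| = 24, so by Lagrange every subgroup order divides 24. Divisors: 1, 2, 3, 4, 6, 8, 12, 24.
Subgroups by order — order 1: 1; order 2: 3; order 3: 1; order 4: 3; order 6: 3; order 8: 1; order 12: 3; order 24: 1.
Total: 1 + 3 + 1 + 3 + 3 + 1 + 3 + 1 = 16.

16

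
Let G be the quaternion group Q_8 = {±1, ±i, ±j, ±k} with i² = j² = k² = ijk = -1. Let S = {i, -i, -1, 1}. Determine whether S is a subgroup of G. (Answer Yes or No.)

|S| = 4 divides |G| = 8, consistent with Lagrange.
S contains the identity, every element's inverse is in S, and S is closed under ·: it is a subgroup.
In fact S = ⟨-i⟩.

Yes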